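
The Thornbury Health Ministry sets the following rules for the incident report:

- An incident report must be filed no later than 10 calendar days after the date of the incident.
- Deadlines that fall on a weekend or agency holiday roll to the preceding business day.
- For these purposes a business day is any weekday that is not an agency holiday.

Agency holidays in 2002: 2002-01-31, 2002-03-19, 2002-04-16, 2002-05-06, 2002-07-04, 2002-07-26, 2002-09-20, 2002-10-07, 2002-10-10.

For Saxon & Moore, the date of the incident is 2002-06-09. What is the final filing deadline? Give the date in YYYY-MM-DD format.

Adding 10 calendar days to 2002-06-09 gives 2002-06-19.
2002-06-19 is a Wednesday and not a listed holiday, so it stands.
The final due date is 2002-06-19.

2002-06-19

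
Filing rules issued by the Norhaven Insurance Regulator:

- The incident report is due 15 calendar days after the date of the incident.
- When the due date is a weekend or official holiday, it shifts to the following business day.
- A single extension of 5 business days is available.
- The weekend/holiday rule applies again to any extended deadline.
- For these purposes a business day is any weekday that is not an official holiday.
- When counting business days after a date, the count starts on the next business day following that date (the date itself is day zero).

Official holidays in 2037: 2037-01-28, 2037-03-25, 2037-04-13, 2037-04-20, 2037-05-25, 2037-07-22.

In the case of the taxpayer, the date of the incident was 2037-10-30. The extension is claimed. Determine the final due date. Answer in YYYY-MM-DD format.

2037-11-23

Adding 15 calendar days to 2037-10-30 gives 2037-11-14.
2037-11-14 is a Saturday, so it moves to the next business day, 2037-11-16 (Monday).
Counting 5 further business days from 2037-11-16 reaches 2037-11-23.
Since 2037-11-23 is a Monday and not a holiday, the date is unchanged.
Final deadline: 2037-11-23.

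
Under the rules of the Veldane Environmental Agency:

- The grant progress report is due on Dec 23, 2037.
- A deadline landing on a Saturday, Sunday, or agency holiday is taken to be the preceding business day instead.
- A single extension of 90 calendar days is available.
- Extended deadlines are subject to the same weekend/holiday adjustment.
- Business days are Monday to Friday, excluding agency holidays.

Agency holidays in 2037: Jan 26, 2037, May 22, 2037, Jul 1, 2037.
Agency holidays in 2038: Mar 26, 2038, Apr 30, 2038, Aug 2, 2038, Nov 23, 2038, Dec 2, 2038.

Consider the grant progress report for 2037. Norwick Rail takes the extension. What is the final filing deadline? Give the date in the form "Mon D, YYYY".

Mar 23, 2038

The statutory due date is Dec 23, 2037.
Since Dec 23, 2037 is a Wednesday and not a holiday, the date is unchanged.
With the 90-day extension, Dec 23, 2037 becomes Mar 23, 2038.
Mar 23, 2038 (Tuesday) is already a business day.
Final deadline: Mar 23, 2038.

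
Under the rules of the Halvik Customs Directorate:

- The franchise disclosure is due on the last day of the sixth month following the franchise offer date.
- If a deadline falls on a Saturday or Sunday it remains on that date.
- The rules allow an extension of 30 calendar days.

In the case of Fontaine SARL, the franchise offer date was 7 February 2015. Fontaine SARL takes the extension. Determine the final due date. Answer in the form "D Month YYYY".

30 September 2015

6 months after 7 February 2015 is August 2015; that month ends on 31 August 2015.
No adjustment is made for weekends or holidays, so 31 August 2015 stands.
With the 30-day extension, 31 August 2015 becomes 30 September 2015.
No adjustment is made for weekends or holidays, so 30 September 2015 stands.
Deadline: 30 September 2015.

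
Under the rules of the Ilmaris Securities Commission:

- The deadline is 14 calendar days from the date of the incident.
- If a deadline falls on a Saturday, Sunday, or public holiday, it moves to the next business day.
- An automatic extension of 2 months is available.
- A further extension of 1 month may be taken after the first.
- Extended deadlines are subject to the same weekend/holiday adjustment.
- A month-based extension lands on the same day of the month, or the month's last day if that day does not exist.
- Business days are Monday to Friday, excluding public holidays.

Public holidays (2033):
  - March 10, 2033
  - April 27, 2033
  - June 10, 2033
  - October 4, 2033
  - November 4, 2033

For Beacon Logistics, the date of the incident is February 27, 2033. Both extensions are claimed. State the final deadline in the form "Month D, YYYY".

From February 27, 2033, 14 calendar days later is March 13, 2033.
Because March 13, 2033 is a Sunday, the deadline becomes March 14, 2033 (Monday).
The 2 months extension carries March 14, 2033 to May 14, 2033.
May 14, 2033 is a Saturday, so it moves to the next business day, May 16, 2033 (Monday).
Applying the 1 month extension: 1 month after May 16, 2033 is June 16, 2033.
June 16, 2033 (Thursday) is already a business day.
Deadline: June 16, 2033.

June 16, 2033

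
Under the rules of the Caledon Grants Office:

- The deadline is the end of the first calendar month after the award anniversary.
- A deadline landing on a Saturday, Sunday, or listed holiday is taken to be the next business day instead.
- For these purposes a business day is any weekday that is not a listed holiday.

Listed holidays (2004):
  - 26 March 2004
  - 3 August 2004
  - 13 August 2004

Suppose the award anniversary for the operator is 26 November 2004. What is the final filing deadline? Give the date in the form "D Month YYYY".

31 December 2004

1 month after 26 November 2004 is December 2004; that month ends on 31 December 2004.
31 December 2004 is a Friday and not a listed holiday, so it stands.
The final due date is 31 December 2004.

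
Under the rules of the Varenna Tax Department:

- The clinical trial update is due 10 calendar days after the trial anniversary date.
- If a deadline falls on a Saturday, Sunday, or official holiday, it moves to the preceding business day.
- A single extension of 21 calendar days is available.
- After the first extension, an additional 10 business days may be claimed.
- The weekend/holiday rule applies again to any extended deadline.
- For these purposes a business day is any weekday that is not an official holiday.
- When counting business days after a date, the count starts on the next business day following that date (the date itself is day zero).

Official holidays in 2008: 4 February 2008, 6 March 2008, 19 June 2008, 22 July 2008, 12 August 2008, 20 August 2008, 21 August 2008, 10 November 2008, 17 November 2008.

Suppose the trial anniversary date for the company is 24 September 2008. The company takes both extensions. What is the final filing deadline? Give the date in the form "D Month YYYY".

7 November 2008

Adding 10 calendar days to 24 September 2008 gives 4 October 2008.
4 October 2008 is a Saturday; the preceding business day is 3 October 2008 (Friday).
The 21-calendar-day extension moves the deadline from 3 October 2008 to 24 October 2008.
24 October 2008 is a Friday and not a listed holiday, so it stands.
Applying the 10-business-day extension: 10 business days after 24 October 2008 is 7 November 2008.
7 November 2008 (Friday) is already a business day.
Deadline: 7 November 2008.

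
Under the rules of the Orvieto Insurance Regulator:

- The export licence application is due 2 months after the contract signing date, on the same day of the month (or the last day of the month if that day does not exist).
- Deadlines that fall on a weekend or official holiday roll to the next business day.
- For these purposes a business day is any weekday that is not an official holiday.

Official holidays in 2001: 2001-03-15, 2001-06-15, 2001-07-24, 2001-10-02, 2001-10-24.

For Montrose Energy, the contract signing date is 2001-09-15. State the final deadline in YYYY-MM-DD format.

2001-11-15

Moving 2 months forward from 2001-09-15 on the corresponding day gives 2001-11-15.
2001-11-15 (Thursday) is already a business day.
Deadline: 2001-11-15.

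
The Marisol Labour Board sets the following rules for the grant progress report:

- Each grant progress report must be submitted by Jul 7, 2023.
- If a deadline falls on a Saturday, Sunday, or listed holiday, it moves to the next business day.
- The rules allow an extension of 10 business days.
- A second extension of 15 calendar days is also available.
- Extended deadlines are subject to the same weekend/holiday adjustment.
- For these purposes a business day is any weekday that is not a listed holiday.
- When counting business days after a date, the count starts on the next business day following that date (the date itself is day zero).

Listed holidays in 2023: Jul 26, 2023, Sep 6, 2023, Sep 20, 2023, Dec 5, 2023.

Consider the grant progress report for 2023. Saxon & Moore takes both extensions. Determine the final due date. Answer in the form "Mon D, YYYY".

The stated deadline is Jul 7, 2023.
Jul 7, 2023 (Friday) is already a business day.
Counting 10 further business days from Jul 7, 2023 reaches Jul 21, 2023.
Jul 21, 2023 is a Friday and not a listed holiday, so it stands.
The 15-calendar-day extension moves the deadline from Jul 21, 2023 to Aug 5, 2023.
Aug 5, 2023 is a Saturday; the next business day is Aug 7, 2023 (Monday).
So the filing is due Aug 7, 2023.

Aug 7, 2023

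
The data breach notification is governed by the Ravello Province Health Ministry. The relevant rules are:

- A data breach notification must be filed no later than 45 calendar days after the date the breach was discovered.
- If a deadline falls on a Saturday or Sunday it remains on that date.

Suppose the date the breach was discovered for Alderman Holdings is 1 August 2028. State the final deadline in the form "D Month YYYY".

15 September 2028

Trigger date 1 August 2028 + 45 calendar days = 15 September 2028.
No adjustment is made for weekends or holidays, so 15 September 2028 stands.
Final deadline: 15 September 2028.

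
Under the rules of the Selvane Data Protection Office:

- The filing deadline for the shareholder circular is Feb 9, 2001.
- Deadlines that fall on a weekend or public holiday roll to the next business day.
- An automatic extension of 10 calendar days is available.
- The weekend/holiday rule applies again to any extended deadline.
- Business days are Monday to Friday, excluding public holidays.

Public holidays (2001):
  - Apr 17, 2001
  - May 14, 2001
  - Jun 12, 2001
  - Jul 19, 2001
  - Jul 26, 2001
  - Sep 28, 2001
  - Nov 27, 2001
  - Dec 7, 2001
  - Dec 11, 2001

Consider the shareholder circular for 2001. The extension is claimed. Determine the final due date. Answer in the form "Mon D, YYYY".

The statutory due date is Feb 9, 2001.
Feb 9, 2001 falls on a Friday, which is a business day, so no adjustment is needed.
The 10-calendar-day extension moves the deadline from Feb 9, 2001 to Feb 19, 2001.
Feb 19, 2001 falls on a Monday, which is a business day, so no adjustment is needed.
Final deadline: Feb 19, 2001.

Feb 19, 2001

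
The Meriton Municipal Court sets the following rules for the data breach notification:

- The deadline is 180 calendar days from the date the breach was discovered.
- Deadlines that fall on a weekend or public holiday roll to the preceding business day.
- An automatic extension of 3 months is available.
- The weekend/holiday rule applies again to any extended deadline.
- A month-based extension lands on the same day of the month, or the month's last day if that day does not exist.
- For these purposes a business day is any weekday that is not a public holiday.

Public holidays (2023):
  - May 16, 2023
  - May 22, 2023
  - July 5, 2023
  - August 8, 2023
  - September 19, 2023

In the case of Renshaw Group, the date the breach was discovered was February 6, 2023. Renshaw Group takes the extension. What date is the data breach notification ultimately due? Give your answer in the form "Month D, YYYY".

November 3, 2023

Adding 180 calendar days to February 6, 2023 gives August 5, 2023.
Because August 5, 2023 is a Saturday, the deadline becomes August 4, 2023 (Friday).
Applying the 3 months extension: 3 months after August 4, 2023 is November 4, 2023.
Because November 4, 2023 is a Saturday, the deadline becomes November 3, 2023 (Friday).
The final due date is November 3, 2023.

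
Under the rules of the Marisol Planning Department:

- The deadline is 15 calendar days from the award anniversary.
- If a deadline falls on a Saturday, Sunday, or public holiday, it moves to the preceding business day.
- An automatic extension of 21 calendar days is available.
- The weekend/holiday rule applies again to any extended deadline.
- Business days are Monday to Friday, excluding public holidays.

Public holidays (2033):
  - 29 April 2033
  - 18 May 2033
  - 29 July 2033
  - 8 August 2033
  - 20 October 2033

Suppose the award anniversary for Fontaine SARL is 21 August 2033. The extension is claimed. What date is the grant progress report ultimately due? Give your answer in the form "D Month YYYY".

26 September 2033

From 21 August 2033, 15 calendar days later is 5 September 2033.
5 September 2033 (Monday) is already a business day.
Add the 21 calendar-day extension to 5 September 2033: 26 September 2033.
26 September 2033 falls on a Monday, which is a business day, so no adjustment is needed.
The final due date is 26 September 2033.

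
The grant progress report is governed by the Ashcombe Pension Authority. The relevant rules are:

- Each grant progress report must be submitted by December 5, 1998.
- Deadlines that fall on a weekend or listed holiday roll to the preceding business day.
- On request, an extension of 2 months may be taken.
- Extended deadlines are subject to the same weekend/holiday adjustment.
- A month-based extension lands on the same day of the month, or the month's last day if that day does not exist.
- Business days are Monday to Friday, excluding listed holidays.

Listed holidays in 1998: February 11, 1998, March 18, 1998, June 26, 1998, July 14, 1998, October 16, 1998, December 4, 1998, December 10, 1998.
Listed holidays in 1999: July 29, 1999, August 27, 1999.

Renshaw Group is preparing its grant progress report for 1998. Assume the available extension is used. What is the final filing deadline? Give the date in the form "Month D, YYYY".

The statutory due date is December 5, 1998.
December 5, 1998 is a Saturday, so it moves to the preceding business day, December 3, 1998 (Thursday).
Add 2 months to December 3, 1998: February 3, 1999.
February 3, 1999 falls on a Wednesday, which is a business day, so no adjustment is needed.
The final due date is February 3, 1999.

February 3, 1999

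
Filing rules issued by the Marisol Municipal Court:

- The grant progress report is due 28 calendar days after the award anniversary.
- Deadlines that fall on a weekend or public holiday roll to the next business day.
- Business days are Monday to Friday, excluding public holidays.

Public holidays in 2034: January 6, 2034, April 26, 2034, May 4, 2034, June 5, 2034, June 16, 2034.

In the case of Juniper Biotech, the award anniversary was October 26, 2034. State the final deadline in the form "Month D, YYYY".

November 23, 2034

Trigger date October 26, 2034 + 28 calendar days = November 23, 2034.
November 23, 2034 falls on a Thursday, which is a business day, so no adjustment is needed.
Final deadline: November 23, 2034.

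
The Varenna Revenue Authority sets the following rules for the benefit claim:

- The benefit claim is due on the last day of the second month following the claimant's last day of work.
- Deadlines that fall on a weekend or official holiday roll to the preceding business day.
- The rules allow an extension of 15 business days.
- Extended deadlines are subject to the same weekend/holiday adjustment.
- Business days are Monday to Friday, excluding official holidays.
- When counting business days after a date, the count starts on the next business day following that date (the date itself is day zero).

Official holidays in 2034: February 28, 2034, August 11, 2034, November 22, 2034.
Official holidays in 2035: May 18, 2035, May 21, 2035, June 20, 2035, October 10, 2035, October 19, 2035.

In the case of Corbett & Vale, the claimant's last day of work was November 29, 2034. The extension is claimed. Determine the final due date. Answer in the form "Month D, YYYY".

February 21, 2035

The second month after November 29, 2034 is January 2035, whose last day is January 31, 2035.
January 31, 2035 (Wednesday) is already a business day.
Counting 15 further business days from January 31, 2035 reaches February 21, 2035.
February 21, 2035 is a Wednesday and not a listed holiday, so it stands.
Final deadline: February 21, 2035.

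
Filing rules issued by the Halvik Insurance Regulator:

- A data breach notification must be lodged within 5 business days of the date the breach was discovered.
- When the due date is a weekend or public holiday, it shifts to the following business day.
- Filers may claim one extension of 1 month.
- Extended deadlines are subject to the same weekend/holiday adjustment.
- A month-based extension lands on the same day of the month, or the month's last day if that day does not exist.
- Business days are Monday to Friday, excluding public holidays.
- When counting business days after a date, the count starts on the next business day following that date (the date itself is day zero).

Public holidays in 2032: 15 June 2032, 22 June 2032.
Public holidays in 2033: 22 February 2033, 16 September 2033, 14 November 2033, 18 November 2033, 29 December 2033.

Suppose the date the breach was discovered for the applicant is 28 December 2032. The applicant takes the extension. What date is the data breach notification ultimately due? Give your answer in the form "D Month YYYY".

4 February 2033

5 business days after 28 December 2032, excluding weekends and holidays, is 4 January 2033.
4 January 2033 falls on a Tuesday, which is a business day, so no adjustment is needed.
Applying the 1 month extension: 1 month after 4 January 2033 is 4 February 2033.
Since 4 February 2033 is a Friday and not a holiday, the date is unchanged.
Deadline: 4 February 2033.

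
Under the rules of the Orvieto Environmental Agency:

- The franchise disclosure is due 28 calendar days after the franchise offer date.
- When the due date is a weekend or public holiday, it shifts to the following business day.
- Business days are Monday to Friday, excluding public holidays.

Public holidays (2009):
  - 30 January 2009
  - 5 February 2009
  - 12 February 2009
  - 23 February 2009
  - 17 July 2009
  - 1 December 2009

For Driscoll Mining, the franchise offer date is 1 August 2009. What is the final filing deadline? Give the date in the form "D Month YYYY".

31 August 2009

Trigger date 1 August 2009 + 28 calendar days = 29 August 2009.
29 August 2009 is a Saturday, so it moves to the next business day, 31 August 2009 (Monday).
Deadline: 31 August 2009.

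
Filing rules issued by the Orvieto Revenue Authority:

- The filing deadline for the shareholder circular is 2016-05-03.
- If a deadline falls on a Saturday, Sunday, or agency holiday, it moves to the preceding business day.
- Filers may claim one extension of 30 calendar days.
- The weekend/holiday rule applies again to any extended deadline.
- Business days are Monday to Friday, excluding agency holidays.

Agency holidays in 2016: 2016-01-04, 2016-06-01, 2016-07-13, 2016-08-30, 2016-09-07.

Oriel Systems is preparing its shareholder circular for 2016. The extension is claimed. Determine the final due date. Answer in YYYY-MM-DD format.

2016-06-02

The statutory due date is 2016-05-03.
2016-05-03 falls on a Tuesday, which is a business day, so no adjustment is needed.
Applying the 30-calendar-day extension: 2016-05-03 + 30 days = 2016-06-02.
2016-06-02 falls on a Thursday, which is a business day, so no adjustment is needed.
So the filing is due 2016-06-02.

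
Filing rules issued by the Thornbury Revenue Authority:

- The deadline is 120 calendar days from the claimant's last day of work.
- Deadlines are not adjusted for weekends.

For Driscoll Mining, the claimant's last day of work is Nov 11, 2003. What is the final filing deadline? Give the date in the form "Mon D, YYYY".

Trigger date Nov 11, 2003 + 120 calendar days = Mar 10, 2004.
Mar 10, 2004 is a Wednesday; no weekend or holiday adjustment applies.
The final due date is Mar 10, 2004.

Mar 10, 2004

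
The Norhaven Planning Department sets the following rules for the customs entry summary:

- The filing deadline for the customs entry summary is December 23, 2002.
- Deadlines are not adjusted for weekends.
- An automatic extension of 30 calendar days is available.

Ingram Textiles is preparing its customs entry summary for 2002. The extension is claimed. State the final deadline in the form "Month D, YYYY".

The stated deadline is December 23, 2002.
December 23, 2002 is a Monday; no weekend or holiday adjustment applies.
Applying the 30-calendar-day extension: December 23, 2002 + 30 days = January 22, 2003.
No adjustment is made for weekends or holidays, so January 22, 2003 stands.
The final due date is January 22, 2003.

January 22, 2003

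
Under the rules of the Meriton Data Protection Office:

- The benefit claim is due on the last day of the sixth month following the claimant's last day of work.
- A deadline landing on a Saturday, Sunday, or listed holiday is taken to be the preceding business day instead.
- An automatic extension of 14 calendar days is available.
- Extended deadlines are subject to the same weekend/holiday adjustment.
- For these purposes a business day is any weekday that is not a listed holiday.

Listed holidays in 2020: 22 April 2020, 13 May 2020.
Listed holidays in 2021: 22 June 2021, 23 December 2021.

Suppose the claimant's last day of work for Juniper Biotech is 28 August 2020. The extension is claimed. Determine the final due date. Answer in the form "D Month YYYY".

12 March 2021

6 months after 28 August 2020 is February 2021; that month ends on 28 February 2021.
Because 28 February 2021 is a Sunday, the deadline becomes 26 February 2021 (Friday).
Applying the 14-calendar-day extension: 26 February 2021 + 14 days = 12 March 2021.
Since 12 March 2021 is a Friday and not a holiday, the date is unchanged.
Deadline: 12 March 2021.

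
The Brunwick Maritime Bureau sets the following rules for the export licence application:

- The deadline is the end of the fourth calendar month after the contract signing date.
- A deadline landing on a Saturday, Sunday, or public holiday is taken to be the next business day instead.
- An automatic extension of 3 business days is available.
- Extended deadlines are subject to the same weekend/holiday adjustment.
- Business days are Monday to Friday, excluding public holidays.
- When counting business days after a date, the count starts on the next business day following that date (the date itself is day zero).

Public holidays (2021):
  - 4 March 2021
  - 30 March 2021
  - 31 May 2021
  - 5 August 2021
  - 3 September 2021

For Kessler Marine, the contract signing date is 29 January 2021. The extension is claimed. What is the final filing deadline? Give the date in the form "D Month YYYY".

4 months after 29 January 2021 is May 2021; that month ends on 31 May 2021.
31 May 2021 is a listed holiday; the next business day is 1 June 2021 (Tuesday).
The 3-business-day extension runs from 1 June 2021 to 4 June 2021.
4 June 2021 falls on a Friday, which is a business day, so no adjustment is needed.
Final deadline: 4 June 2021.

4 June 2021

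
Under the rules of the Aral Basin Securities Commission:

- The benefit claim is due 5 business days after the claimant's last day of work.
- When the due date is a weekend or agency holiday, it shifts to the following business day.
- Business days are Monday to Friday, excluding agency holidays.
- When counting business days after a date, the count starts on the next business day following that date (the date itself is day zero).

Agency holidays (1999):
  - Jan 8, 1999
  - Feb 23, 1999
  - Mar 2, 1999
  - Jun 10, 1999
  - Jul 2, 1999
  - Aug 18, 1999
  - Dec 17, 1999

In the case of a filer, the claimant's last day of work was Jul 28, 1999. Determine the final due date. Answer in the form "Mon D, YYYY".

Starting the day after Jul 28, 1999 and counting 5 business days lands on Aug 4, 1999.
Aug 4, 1999 is a Wednesday and not a listed holiday, so it stands.
Final deadline: Aug 4, 1999.

Aug 4, 1999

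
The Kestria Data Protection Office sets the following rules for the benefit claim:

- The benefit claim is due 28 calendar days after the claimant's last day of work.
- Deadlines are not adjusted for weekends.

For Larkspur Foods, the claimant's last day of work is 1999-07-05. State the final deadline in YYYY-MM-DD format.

28 calendar days after 1999-07-05 is 1999-08-02.
No adjustment is made for weekends or holidays, so 1999-08-02 stands.
Final deadline: 1999-08-02.

1999-08-02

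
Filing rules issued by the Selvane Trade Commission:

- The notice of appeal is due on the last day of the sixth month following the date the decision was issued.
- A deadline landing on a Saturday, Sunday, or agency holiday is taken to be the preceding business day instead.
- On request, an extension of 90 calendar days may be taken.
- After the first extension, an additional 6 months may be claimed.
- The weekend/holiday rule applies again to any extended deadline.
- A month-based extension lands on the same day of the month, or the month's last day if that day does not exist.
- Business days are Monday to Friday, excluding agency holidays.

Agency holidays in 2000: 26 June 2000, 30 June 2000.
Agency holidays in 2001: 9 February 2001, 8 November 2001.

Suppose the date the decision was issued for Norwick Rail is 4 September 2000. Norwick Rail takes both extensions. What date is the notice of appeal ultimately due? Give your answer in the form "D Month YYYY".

6 months after 4 September 2000 is March 2001; that month ends on 31 March 2001.
31 March 2001 falls on a Saturday. Rolling to the preceding business day gives 30 March 2001, a Friday.
The 90-calendar-day extension moves the deadline from 30 March 2001 to 28 June 2001.
28 June 2001 falls on a Thursday, which is a business day, so no adjustment is needed.
The 6 months extension carries 28 June 2001 to 28 December 2001.
28 December 2001 (Friday) is already a business day.
The final due date is 28 December 2001.

28 December 2001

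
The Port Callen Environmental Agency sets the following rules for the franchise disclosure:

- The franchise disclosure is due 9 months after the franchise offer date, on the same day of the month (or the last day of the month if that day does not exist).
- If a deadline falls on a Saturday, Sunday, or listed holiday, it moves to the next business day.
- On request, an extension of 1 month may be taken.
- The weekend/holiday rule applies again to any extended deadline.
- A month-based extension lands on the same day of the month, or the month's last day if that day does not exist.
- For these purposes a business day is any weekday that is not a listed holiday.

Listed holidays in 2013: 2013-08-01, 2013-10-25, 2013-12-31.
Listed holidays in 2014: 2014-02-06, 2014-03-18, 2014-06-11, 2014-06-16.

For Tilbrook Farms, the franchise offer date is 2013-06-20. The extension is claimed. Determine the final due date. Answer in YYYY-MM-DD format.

9 months from 2013-06-20 is 2014-03-20.
2014-03-20 (Thursday) is already a business day.
Applying the 1 month extension: 1 month after 2014-03-20 is 2014-04-20.
2014-04-20 is a Sunday; the next business day is 2014-04-21 (Monday).
Final deadline: 2014-04-21.

2014-04-21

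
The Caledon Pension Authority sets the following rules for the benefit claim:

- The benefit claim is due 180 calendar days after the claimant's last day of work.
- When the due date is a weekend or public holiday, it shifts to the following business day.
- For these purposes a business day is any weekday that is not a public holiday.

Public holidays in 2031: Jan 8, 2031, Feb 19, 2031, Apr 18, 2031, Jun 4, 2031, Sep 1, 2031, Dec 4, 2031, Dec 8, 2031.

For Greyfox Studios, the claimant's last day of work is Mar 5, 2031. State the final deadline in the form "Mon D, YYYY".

Adding 180 calendar days to Mar 5, 2031 gives Sep 1, 2031.
Because Sep 1, 2031 is a listed holiday, the deadline becomes Sep 2, 2031 (Tuesday).
So the filing is due Sep 2, 2031.

Sep 2, 2031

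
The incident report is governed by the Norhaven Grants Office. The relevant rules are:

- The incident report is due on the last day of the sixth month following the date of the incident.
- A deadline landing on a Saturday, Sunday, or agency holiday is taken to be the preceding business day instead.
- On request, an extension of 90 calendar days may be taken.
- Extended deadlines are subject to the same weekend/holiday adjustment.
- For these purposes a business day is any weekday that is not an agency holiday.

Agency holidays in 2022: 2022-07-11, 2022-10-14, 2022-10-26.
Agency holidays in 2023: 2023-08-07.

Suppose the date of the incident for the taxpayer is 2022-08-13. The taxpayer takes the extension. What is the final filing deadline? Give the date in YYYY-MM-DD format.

2023-05-29

The sixth month after 2022-08-13 is February 2023, whose last day is 2023-02-28.
Since 2023-02-28 is a Tuesday and not a holiday, the date is unchanged.
The 90-calendar-day extension moves the deadline from 2023-02-28 to 2023-05-29.
2023-05-29 is a Monday and not a listed holiday, so it stands.
Final deadline: 2023-05-29.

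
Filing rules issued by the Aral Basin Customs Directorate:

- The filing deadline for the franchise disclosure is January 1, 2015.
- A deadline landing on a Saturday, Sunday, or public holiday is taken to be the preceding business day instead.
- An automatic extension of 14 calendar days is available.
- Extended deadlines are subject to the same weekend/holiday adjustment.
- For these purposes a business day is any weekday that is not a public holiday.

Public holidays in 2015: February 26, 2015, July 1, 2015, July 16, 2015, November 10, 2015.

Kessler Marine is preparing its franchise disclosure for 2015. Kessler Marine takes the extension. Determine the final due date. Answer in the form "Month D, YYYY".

The stated deadline is January 1, 2015.
Since January 1, 2015 is a Thursday and not a holiday, the date is unchanged.
Applying the 14-calendar-day extension: January 1, 2015 + 14 days = January 15, 2015.
January 15, 2015 falls on a Thursday, which is a business day, so no adjustment is needed.
Deadline: January 15, 2015.

January 15, 2015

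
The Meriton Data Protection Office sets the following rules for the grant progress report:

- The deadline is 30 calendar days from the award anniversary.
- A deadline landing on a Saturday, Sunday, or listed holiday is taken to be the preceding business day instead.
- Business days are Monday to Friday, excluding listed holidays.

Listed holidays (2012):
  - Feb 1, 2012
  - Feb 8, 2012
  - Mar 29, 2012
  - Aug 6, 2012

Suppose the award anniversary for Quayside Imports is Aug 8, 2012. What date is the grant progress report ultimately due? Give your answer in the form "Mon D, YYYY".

Trigger date Aug 8, 2012 + 30 calendar days = Sep 7, 2012.
Sep 7, 2012 (Friday) is already a business day.
Final deadline: Sep 7, 2012.

Sep 7, 2012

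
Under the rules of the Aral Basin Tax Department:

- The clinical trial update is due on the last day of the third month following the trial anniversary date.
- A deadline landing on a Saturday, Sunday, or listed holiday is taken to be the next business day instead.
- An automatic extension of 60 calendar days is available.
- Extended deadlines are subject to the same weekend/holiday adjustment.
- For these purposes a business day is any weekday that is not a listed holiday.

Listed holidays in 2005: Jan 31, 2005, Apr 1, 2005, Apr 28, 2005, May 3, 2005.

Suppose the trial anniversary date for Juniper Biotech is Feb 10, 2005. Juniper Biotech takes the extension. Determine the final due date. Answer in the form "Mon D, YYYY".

3 months after Feb 10, 2005 falls in May 2005; the last day of that month is May 31, 2005.
May 31, 2005 falls on a Tuesday, which is a business day, so no adjustment is needed.
With the 60-day extension, May 31, 2005 becomes Jul 30, 2005.
Jul 30, 2005 is a Saturday; the next business day is Aug 1, 2005 (Monday).
The final due date is Aug 1, 2005.

Aug 1, 2005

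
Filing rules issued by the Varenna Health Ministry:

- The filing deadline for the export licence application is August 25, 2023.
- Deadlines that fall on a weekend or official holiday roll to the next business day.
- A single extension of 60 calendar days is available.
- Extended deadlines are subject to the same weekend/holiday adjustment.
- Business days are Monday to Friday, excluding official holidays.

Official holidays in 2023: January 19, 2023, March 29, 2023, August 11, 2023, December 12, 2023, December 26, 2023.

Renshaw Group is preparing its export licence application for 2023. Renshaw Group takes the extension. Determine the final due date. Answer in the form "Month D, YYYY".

October 24, 2023

Start from the fixed due date, August 25, 2023.
August 25, 2023 is a Friday and not a listed holiday, so it stands.
Applying the 60-calendar-day extension: August 25, 2023 + 60 days = October 24, 2023.
October 24, 2023 falls on a Tuesday, which is a business day, so no adjustment is needed.
The final due date is October 24, 2023.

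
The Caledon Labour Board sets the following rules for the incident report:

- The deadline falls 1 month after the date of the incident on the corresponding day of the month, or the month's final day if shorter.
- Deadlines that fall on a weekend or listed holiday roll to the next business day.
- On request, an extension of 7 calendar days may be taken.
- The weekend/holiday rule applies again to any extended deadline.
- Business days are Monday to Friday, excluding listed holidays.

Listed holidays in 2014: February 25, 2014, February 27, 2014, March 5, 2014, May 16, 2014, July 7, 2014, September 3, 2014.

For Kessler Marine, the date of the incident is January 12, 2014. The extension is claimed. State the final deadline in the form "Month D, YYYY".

February 19, 2014

Moving 1 month forward from January 12, 2014 on the corresponding day gives February 12, 2014.
February 12, 2014 falls on a Wednesday, which is a business day, so no adjustment is needed.
Add the 7 calendar-day extension to February 12, 2014: February 19, 2014.
February 19, 2014 (Wednesday) is already a business day.
Final deadline: February 19, 2014.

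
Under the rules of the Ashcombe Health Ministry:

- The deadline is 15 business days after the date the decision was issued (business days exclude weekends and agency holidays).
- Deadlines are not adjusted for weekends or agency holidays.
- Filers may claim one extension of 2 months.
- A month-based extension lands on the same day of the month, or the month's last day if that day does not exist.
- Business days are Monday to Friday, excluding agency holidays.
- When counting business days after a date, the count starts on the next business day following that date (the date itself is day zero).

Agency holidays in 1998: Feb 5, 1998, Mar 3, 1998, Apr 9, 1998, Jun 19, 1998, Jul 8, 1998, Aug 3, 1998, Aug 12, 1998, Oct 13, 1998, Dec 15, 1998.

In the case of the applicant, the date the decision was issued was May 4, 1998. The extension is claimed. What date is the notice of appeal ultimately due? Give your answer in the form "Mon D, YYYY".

Jul 25, 1998

Starting the day after May 4, 1998 and counting 15 business days lands on May 25, 1998.
May 25, 1998 falls on a Monday. The rules make no weekend/holiday allowance, so it remains May 25, 1998.
Applying the 2 months extension: 2 months after May 25, 1998 is Jul 25, 1998.
No adjustment is made for weekends or holidays, so Jul 25, 1998 stands.
So the filing is due Jul 25, 1998.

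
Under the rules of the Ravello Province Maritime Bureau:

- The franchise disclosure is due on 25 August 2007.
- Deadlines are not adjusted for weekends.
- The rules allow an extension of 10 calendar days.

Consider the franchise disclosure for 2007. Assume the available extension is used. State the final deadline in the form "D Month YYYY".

4 September 2007

Start from the fixed due date, 25 August 2007.
No adjustment is made for weekends or holidays, so 25 August 2007 stands.
The 10-calendar-day extension moves the deadline from 25 August 2007 to 4 September 2007.
No adjustment is made for weekends or holidays, so 4 September 2007 stands.
So the filing is due 4 September 2007.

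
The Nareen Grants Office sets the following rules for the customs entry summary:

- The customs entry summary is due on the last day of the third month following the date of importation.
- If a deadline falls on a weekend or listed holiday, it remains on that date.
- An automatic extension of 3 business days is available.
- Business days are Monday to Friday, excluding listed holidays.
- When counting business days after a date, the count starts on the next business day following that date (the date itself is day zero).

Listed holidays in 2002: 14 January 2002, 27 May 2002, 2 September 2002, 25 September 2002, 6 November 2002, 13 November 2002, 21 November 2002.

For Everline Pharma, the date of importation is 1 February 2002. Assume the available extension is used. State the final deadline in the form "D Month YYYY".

The third month after 1 February 2002 is May 2002, whose last day is 31 May 2002.
31 May 2002 falls on a Friday. The rules make no weekend/holiday allowance, so it remains 31 May 2002.
Applying the 3-business-day extension: 3 business days after 31 May 2002 is 5 June 2002.
5 June 2002 falls on a Wednesday. The rules make no weekend/holiday allowance, so it remains 5 June 2002.
The final due date is 5 June 2002.

5 June 2002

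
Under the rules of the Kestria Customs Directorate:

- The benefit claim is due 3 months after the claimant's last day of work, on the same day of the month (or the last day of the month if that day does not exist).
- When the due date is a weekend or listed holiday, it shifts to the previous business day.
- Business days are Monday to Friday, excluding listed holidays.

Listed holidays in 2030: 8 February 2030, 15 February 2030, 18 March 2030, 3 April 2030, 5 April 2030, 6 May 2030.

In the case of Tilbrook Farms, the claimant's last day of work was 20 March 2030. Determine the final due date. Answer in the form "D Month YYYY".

3 months from 20 March 2030 is 20 June 2030.
Since 20 June 2030 is a Thursday and not a holiday, the date is unchanged.
Final deadline: 20 June 2030.

20 June 2030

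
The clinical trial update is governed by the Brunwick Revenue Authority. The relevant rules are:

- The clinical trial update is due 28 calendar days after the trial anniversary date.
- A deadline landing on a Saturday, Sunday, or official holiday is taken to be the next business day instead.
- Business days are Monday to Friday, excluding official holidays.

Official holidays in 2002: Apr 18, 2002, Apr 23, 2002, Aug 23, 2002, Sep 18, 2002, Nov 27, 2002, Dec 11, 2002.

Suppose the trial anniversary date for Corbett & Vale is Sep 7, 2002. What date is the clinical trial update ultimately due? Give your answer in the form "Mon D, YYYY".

Oct 7, 2002

From Sep 7, 2002, 28 calendar days later is Oct 5, 2002.
Oct 5, 2002 falls on a Saturday. Rolling to the next business day gives Oct 7, 2002, a Monday.
So the filing is due Oct 7, 2002.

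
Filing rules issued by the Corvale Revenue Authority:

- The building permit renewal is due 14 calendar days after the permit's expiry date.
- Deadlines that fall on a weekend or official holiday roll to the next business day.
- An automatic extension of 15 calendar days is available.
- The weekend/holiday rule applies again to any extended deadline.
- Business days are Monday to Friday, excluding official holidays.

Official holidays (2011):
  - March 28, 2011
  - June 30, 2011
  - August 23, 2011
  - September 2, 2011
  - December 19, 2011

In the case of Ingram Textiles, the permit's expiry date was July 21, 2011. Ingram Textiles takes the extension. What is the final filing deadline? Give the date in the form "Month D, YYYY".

August 19, 2011

14 calendar days after July 21, 2011 is August 4, 2011.
August 4, 2011 is a Thursday and not a listed holiday, so it stands.
Add the 15 calendar-day extension to August 4, 2011: August 19, 2011.
Since August 19, 2011 is a Friday and not a holiday, the date is unchanged.
So the filing is due August 19, 2011.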